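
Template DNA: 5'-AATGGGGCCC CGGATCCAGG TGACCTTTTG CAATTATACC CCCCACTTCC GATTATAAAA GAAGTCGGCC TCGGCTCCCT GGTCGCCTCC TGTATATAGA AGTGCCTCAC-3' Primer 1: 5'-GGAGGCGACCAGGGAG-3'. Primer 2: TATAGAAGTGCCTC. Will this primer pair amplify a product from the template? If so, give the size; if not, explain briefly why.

No product — the primers' 3' ends point away from each other.

Primer 1 (GGAGGCGACCAGGGAG) has reverse complement CTCCCTGGTCGCCTCC, which matches the top strand at positions 75–90; primer 1 anneals to the top strand there with its 3' end pointing upstream toward position 75.
Primer 2 (TATAGAAGTGCCTC) matches the top strand directly at positions 95–108; it anneals to the bottom strand with its 3' end pointing downstream toward position 108.
The 3' ends diverge (primer 1 extends toward position 1, primer 2 toward position 110), so the primers never converge on a shared product.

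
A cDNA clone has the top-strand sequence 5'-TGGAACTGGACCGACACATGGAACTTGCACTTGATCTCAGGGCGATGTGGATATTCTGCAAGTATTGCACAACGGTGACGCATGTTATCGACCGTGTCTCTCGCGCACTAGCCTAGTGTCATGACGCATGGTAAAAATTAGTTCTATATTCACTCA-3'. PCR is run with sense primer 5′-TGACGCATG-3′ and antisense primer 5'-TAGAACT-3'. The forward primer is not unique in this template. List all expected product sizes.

71 bp, 25 bp

The forward primer TGACGCATG matches the top strand at positions 76–84, 122–130.
The reverse primer's reverse complement is AGTTCTA, matching at positions 140–146.
Each forward site pairs with the reverse site to give a product ending at position 146: sizes 71, 25 bp.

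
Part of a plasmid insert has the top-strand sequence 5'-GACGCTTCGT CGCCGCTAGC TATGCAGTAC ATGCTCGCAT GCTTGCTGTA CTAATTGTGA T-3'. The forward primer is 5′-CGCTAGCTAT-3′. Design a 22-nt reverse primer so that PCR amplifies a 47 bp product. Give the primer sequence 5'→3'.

5'-TCACAATTAGTACAGCAAGCAT-3'

The forward primer binds at positions 14–23, so a 47 bp product ends at position 14 + 47 − 1 = 60.
The reverse primer anneals to the top strand over positions 39–60, i.e. to ATGCTTGCTGTACTAATTGTGA.
Its sequence written 5'→3' is the reverse complement: TCACAATTAGTACAGCAAGCAT.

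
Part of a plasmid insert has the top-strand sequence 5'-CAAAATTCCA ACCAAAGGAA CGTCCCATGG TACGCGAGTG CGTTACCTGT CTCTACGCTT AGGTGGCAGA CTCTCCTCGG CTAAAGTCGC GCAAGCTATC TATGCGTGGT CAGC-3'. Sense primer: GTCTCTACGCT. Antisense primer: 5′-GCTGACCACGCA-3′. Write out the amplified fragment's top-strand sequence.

Scanning the template, GTCTCTACGCT occurs at positions 49–59; this primer anneals to the bottom strand there with its 3' end pointing downstream.
The reverse primer's reverse complement is TGCGTGGTCAGC, which matches the template at positions 103–114.
The product is the template from position 49 through 114 (66 bp).

5'-GTCTCTACGCTTAGGTGGCAGACTCTCCTCGGCTAAAGTCGCGCAAGCTATCTATGCGTGGTCAGC-3'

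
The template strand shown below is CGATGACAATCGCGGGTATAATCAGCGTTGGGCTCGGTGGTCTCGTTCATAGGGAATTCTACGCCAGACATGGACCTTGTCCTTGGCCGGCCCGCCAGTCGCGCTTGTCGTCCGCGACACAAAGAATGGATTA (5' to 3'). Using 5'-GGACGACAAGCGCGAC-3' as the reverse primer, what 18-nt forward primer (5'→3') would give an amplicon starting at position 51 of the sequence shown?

5'-AGGGAATTCTACGCCAGA-3'

The reverse primer's reverse complement GTCGCGCTTGTCGTCC matches the template at positions 98–113; the product starts at position 51.
The forward primer is identical to the top strand over positions 51–68: AGGGAATTCTACGCCAGA.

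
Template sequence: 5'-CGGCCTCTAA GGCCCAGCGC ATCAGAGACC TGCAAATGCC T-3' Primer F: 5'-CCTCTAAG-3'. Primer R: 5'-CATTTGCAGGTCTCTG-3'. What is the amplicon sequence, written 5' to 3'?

5'-CCTCTAAGGCCCAGCGCATCAGAGACCTGCAAATG-3'

The forward primer matches the template at positions 4–11.
The reverse primer's reverse complement is CAGAGACCTGCAAATG, which matches the template at positions 23–38.
The product is the template from position 4 through 38 (35 bp).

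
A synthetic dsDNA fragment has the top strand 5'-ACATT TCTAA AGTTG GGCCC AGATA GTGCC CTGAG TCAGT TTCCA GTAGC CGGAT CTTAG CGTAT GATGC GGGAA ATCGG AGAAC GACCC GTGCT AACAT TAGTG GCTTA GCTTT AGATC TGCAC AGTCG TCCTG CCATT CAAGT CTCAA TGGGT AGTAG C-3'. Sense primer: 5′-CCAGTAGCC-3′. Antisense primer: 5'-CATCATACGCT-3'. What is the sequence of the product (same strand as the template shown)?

Scanning the template, CCAGTAGCC occurs at positions 43–51; this primer anneals to the bottom strand there with its 3' end pointing downstream.
Taking the reverse complement of CATCATACGCT gives AGCGTATGATG, found at positions 59–69 on the template; the primer anneals here to the top strand with its 3' end pointing upstream.
The product is the template from position 43 through 69 (27 bp).

5'-CCAGTAGCCGGATCTTAGCGTATGATG-3'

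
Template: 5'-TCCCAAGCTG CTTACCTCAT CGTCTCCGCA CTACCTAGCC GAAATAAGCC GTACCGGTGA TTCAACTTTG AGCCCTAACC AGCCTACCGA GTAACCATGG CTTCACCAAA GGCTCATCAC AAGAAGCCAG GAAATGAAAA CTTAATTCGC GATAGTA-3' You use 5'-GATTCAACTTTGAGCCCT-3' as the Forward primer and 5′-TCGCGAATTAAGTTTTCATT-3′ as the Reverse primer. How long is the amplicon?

94 bp

Forward primer GATTCAACTTTGAGCCCT is found on the top strand at positions 59–76.
Reverse complement of the reverse primer: AATGAAAACTTAATTCGCGA. This occurs on the top strand at positions 133–152.
Product length = (reverse-primer end) − (forward-primer start) + 1 = 152 − 59 + 1 = 94 bp.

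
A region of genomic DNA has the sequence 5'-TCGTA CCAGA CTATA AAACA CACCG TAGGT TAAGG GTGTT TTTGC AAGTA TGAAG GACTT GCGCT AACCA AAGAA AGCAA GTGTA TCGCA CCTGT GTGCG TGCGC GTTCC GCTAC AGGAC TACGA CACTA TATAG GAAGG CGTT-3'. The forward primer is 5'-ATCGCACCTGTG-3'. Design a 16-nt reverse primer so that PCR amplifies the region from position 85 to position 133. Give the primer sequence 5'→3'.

The product's 3' end on the top strand is position 133.
The reverse primer anneals to the top strand over positions 118–133, i.e. to GACTACGACACTATAT.
Its sequence written 5'→3' is the reverse complement: ATATAGTGTCGTAGTC.

5'-ATATAGTGTCGTAGTC-3'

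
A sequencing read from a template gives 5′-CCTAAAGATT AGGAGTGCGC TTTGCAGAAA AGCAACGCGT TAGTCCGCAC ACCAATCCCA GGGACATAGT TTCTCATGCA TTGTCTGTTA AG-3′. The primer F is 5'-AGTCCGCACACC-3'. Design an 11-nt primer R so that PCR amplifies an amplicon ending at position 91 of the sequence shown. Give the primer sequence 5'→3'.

The forward primer binds at positions 42–53; the product's 3' end on the top strand is position 91.
The reverse primer anneals to the top strand over positions 81–91, i.e. to TTGTCTGTTAA.
Its sequence written 5'→3' is the reverse complement: TTAACAGACAA.

5'-TTAACAGACAA-3'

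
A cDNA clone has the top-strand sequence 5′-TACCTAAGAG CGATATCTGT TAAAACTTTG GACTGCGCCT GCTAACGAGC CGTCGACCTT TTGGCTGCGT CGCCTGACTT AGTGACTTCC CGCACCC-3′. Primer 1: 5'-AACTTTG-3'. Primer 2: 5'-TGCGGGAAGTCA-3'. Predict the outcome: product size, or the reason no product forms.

Yes — a 71 bp product.

Primer 1 (AACTTTG) matches the top strand at positions 24–30; it acts as a forward primer.
Primer 2's reverse complement is TGACTTCCCGCA, matching the top strand at positions 83–94; it acts as a reverse primer.
The 3' ends face each other across positions 24–94, giving a 71 bp product.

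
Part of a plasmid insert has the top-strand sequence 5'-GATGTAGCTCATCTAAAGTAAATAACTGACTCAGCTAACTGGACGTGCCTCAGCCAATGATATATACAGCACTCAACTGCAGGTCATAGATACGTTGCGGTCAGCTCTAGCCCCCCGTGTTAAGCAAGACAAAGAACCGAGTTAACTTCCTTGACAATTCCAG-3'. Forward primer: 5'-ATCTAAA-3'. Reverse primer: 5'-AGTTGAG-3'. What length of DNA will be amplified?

The forward primer matches the template at positions 11–17.
The reverse primer's reverse complement is CTCAACT, which matches the template at positions 72–78.
Amplicon spans positions 11–78: 68 bp.

68 bp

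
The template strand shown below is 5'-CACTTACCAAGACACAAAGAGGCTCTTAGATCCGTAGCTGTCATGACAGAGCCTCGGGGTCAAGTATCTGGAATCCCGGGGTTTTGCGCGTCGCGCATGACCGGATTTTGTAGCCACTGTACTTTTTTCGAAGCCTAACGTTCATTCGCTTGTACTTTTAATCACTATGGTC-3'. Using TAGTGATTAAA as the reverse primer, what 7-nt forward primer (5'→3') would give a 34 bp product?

5'-CCTAACG-3'

The reverse primer's reverse complement TTTAATCACTA matches the template at positions 157–167, so the product ends at position 167.
A 34 bp product then starts at position 167 − 34 + 1 = 134.
The forward primer is identical to the top strand there: CCTAACG.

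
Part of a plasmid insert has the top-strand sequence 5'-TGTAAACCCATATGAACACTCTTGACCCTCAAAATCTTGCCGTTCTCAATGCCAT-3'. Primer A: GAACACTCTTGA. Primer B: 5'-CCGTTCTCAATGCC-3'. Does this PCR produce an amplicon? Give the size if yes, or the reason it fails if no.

Primer A (GAACACTCTTGA) matches the top strand at positions 14–25 (3' end points downstream).
Primer B (CCGTTCTCAATGCC) also matches the top strand directly, at positions 40–53 — its reverse complement GGCATTGAGAACGG is not present.
Both primers anneal to the bottom strand with 3' ends pointing the same way, so neither can prime synthesis back toward the other.

No product — both primers anneal to the same strand and extend in the same direction.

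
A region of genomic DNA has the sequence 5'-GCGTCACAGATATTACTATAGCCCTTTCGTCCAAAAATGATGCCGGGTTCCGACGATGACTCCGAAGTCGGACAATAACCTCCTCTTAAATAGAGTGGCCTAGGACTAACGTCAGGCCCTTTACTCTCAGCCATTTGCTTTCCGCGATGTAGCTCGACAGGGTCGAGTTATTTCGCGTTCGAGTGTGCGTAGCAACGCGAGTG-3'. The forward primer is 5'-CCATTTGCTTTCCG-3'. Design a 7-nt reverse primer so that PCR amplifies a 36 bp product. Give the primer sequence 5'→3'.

5'-TCGACCC-3'

The forward primer binds at positions 131–144, so a 36 bp product ends at position 131 + 36 − 1 = 166.
The reverse primer anneals to the top strand over positions 160–166, i.e. to GGGTCGA.
Its sequence written 5'→3' is the reverse complement: TCGACCC.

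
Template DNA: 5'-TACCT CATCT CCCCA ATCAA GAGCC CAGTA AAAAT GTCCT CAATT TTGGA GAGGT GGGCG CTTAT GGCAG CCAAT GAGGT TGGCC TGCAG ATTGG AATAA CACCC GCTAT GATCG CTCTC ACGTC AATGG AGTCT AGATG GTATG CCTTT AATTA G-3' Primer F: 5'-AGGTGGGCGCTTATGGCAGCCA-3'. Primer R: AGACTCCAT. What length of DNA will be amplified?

Scanning the template, AGGTGGGCGCTTATGGCAGCCA occurs at positions 52–73; this primer anneals to the bottom strand there with its 3' end pointing downstream.
The reverse primer's reverse complement is ATGGAGTCT, which matches the template at positions 127–135.
The product runs from position 52 to position 135, so its length is 135 − 52 + 1 = 84 bp.

84 bp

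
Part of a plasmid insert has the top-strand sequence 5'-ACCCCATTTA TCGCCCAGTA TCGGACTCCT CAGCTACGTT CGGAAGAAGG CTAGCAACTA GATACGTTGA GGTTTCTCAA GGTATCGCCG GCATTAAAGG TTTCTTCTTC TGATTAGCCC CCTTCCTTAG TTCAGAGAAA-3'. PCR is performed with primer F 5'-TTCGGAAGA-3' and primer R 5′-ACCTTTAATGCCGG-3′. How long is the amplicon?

63 bp

Scanning the template, TTCGGAAGA occurs at positions 39–47; this primer anneals to the bottom strand there with its 3' end pointing downstream.
Reverse complement of the reverse primer: CCGGCATTAAAGGT. This occurs on the top strand at positions 88–101.
Amplicon spans positions 39–101: 63 bp.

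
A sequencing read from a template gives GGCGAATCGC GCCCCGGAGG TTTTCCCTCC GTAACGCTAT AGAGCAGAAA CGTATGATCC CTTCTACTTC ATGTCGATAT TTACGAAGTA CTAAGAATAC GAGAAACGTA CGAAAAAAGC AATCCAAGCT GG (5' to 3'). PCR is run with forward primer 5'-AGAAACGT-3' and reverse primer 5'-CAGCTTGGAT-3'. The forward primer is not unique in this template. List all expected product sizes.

86 bp, 30 bp

The forward primer AGAAACGT matches the top strand at positions 46–53, 102–109.
The reverse primer's reverse complement is ATCCAAGCTG, matching at positions 122–131.
Each forward site pairs with the reverse site to give a product ending at position 131: sizes 86, 30 bp.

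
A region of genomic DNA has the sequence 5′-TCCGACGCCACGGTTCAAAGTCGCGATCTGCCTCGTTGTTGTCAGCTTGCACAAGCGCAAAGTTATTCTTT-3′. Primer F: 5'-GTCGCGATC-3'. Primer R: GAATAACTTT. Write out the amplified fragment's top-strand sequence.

The forward primer matches the template at positions 20–28.
The reverse primer's reverse complement is AAAGTTATTC, which matches the template at positions 59–68.
The product is the template from position 20 through 68 (49 bp).

5'-GTCGCGATCTGCCTCGTTGTTGTCAGCTTGCACAAGCGCAAAGTTATTC-3'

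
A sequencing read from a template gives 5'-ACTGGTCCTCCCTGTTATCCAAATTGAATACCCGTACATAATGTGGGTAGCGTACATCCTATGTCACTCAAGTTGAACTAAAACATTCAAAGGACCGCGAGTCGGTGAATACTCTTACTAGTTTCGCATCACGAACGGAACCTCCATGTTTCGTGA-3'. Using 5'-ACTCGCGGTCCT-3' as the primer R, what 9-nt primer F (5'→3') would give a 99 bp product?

5'-GGTCCTCCC-3'

The reverse primer's reverse complement AGGACCGCGAGT matches the template at positions 91–102, so the product ends at position 102.
A 99 bp product then starts at position 102 − 99 + 1 = 4.
The forward primer is identical to the top strand there: GGTCCTCCC.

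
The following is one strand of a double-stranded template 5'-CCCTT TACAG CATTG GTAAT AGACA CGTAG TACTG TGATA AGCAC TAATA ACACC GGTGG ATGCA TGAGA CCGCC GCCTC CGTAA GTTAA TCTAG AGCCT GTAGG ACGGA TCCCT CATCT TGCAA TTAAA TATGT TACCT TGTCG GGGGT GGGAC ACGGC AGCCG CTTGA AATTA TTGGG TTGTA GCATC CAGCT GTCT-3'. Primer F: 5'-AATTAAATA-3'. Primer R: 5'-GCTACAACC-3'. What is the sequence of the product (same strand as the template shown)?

5'-AATTAAATATGTTACCTTGTCGGGGGTGGGACACGGCAGCCGCTTGAAATTATTGGGTTGTAGC-3'

Scanning the template, AATTAAATA occurs at positions 124–132; this primer anneals to the bottom strand there with its 3' end pointing downstream.
Reverse complement of the reverse primer: GGTTGTAGC. This occurs on the top strand at positions 179–187.
The product is the template from position 124 through 187 (64 bp).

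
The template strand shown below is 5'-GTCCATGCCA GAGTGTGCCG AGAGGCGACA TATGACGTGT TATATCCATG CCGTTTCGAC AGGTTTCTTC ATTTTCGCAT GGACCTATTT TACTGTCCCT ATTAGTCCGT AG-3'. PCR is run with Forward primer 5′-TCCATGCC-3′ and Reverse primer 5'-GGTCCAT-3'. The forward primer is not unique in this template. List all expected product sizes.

The forward primer TCCATGCC matches the top strand at positions 2–9, 45–52.
The reverse primer's reverse complement is ATGGACC, matching at positions 79–85.
Each forward site pairs with the reverse site to give a product ending at position 85: sizes 84, 41 bp.

84 bp, 41 bp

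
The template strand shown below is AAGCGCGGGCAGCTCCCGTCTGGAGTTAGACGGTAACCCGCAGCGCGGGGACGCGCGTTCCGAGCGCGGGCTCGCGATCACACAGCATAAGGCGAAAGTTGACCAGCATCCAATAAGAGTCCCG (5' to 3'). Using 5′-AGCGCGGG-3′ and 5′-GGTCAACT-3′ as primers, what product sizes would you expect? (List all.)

103 bp, 63 bp, 42 bp

The forward primer AGCGCGGG matches the top strand at positions 2–9, 42–49, 63–70.
The reverse primer's reverse complement is AGTTGACC, matching at positions 97–104.
Each forward site pairs with the reverse site to give a product ending at position 104: sizes 103, 63, 42 bp.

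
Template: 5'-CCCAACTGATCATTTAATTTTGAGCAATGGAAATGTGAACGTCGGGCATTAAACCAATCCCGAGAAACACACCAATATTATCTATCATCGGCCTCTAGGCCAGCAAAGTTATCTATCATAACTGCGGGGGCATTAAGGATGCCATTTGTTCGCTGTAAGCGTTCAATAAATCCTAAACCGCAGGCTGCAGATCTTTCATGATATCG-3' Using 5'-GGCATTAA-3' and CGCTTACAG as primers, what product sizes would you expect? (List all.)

117 bp, 33 bp

The forward primer GGCATTAA matches the top strand at positions 45–52, 129–136.
The reverse primer's reverse complement is CTGTAAGCG, matching at positions 153–161.
Each forward site pairs with the reverse site to give a product ending at position 161: sizes 117, 33 bp.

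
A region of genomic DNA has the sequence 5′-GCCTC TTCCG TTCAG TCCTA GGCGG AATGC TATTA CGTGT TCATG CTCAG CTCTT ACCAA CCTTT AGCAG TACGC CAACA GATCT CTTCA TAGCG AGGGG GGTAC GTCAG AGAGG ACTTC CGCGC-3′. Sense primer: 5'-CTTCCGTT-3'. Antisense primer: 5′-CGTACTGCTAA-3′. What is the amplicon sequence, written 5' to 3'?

Forward primer CTTCCGTT is found on the top strand at positions 5–12.
Taking the reverse complement of CGTACTGCTAA gives TTAGCAGTACG, found at positions 64–74 on the template; the primer anneals here to the top strand with its 3' end pointing upstream.
The product is the template from position 5 through 74 (70 bp).

5'-CTTCCGTTCAGTCCTAGGCGGAATGCTATTACGTGTTCATGCTCAGCTCTTACCAACCTTTAGCAGTACG-3'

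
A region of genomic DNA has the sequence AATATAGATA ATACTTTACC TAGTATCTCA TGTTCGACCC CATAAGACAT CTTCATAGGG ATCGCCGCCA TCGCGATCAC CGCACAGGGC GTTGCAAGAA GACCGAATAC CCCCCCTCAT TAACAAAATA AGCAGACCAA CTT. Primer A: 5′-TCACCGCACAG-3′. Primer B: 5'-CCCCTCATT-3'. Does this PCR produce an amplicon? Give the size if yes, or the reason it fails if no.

Primer A (TCACCGCACAG) matches the top strand at positions 77–87 (3' end points downstream).
Primer B (CCCCTCATT) also matches the top strand directly, at positions 113–121 — its reverse complement AATGAGGGG is not present.
Both primers anneal to the bottom strand with 3' ends pointing the same way, so neither can prime synthesis back toward the other.

No product — both primers anneal to the same strand and extend in the same direction.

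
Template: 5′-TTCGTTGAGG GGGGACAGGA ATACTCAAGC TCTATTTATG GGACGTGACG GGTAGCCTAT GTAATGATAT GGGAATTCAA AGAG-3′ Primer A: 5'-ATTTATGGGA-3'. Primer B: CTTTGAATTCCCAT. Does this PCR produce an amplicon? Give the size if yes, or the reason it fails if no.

Yes — a 49 bp product.

Primer A (ATTTATGGGA) matches the top strand at positions 34–43; it acts as a forward primer.
Primer B's reverse complement is ATGGGAATTCAAAG, matching the top strand at positions 69–82; it acts as a reverse primer.
The 3' ends face each other across positions 34–82, giving a 49 bp product.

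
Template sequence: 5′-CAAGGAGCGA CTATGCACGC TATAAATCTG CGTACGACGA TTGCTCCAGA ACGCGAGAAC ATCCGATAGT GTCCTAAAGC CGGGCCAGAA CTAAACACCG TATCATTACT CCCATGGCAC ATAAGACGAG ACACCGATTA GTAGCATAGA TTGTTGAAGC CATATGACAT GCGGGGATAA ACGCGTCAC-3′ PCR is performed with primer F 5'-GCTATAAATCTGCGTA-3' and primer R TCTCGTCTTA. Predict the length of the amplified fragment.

Forward primer GCTATAAATCTGCGTA is found on the top strand at positions 19–34.
The reverse primer's reverse complement is TAAGACGAGA, which matches the template at positions 122–131.
The product runs from position 19 to position 131, so its length is 131 − 19 + 1 = 113 bp.

113 bp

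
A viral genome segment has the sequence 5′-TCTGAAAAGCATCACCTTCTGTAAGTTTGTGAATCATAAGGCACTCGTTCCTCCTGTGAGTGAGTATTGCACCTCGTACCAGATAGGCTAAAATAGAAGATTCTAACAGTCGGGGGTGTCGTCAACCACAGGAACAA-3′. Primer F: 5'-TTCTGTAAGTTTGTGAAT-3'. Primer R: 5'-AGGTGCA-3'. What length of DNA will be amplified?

Forward primer TTCTGTAAGTTTGTGAAT is found on the top strand at positions 17–34.
Reverse complement of the reverse primer: TGCACCT. This occurs on the top strand at positions 68–74.
Product length = (reverse-primer end) − (forward-primer start) + 1 = 74 − 17 + 1 = 58 bp.

58 bp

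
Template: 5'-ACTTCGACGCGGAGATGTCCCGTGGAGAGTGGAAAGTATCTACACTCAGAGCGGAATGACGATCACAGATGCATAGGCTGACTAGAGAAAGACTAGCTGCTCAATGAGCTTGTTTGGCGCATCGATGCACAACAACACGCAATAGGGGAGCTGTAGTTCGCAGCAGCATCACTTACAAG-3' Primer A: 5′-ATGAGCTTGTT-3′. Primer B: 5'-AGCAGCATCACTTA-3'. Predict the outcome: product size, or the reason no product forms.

No product — both primers anneal to the same strand and extend in the same direction.

Primer A (ATGAGCTTGTT) matches the top strand at positions 104–114 (3' end points downstream).
Primer B (AGCAGCATCACTTA) also matches the top strand directly, at positions 162–175 — its reverse complement TAAGTGATGCTGCT is not present.
Both primers anneal to the bottom strand with 3' ends pointing the same way, so neither can prime synthesis back toward the other.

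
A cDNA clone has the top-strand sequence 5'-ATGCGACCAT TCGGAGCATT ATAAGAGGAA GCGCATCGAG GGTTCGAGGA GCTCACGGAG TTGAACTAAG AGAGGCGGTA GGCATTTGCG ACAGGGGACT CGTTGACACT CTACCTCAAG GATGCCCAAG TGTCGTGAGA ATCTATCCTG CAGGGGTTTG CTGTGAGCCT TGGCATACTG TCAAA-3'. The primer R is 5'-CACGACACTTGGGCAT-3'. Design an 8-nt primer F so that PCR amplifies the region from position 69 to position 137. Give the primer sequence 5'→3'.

5'-AGAGAGGC-3'

The reverse primer's reverse complement ATGCCCAAGTGTCGTG matches the template at positions 122–137; the product starts at position 69.
The forward primer is identical to the top strand over positions 69–76: AGAGAGGC.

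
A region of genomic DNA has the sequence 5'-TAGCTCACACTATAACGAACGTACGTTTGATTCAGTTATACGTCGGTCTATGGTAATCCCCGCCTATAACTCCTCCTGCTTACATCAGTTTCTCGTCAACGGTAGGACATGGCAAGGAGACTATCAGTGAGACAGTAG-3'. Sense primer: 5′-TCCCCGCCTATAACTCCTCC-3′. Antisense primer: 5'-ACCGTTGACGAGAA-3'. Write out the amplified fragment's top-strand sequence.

5'-TCCCCGCCTATAACTCCTCCTGCTTACATCAGTTTCTCGTCAACGGT-3'

Forward primer TCCCCGCCTATAACTCCTCC is found on the top strand at positions 57–76.
Reverse complement of the reverse primer: TTCTCGTCAACGGT. This occurs on the top strand at positions 90–103.
The product is the template from position 57 through 103 (47 bp).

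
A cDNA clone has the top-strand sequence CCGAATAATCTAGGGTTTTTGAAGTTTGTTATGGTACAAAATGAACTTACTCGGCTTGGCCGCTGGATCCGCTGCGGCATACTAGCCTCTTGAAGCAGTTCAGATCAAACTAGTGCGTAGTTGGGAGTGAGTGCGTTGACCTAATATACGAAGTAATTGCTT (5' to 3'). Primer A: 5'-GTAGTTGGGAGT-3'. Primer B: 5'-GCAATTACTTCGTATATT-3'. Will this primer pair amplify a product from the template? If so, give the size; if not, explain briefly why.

Primer A (GTAGTTGGGAGT) matches the top strand at positions 117–128; it acts as a forward primer.
Primer B's reverse complement is AATATACGAAGTAATTGC, matching the top strand at positions 143–160; it acts as a reverse primer.
The 3' ends face each other across positions 117–160, giving a 44 bp product.

Yes — a 44 bp product.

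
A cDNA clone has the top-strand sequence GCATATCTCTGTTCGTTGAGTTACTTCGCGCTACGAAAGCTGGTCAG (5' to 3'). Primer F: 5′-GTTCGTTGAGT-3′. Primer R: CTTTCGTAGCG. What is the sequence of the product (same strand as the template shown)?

5'-GTTCGTTGAGTTACTTCGCGCTACGAAAG-3'

Scanning the template, GTTCGTTGAGT occurs at positions 11–21; this primer anneals to the bottom strand there with its 3' end pointing downstream.
The reverse primer's reverse complement is CGCTACGAAAG, which matches the template at positions 29–39.
The product is the template from position 11 through 39 (29 bp).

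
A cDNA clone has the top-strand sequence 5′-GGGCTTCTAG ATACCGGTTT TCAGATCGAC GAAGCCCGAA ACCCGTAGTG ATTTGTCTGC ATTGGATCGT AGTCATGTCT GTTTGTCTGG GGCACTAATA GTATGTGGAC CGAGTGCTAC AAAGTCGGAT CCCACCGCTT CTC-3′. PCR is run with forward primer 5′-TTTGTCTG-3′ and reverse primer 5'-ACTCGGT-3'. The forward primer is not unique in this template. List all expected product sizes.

64 bp, 34 bp

The forward primer TTTGTCTG matches the top strand at positions 52–59, 82–89.
The reverse primer's reverse complement is ACCGAGT, matching at positions 109–115.
Each forward site pairs with the reverse site to give a product ending at position 115: sizes 64, 34 bp.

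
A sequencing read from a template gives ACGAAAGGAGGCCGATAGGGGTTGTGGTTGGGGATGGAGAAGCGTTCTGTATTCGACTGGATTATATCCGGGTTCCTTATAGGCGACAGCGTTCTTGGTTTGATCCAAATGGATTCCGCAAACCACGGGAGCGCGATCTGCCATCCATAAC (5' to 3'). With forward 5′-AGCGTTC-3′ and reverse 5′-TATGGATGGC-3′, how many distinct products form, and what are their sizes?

The forward primer AGCGTTC matches the top strand at positions 41–47, 88–94.
The reverse primer's reverse complement is GCCATCCATA, matching at positions 140–149.
Each forward site pairs with the reverse site to give a product ending at position 149: sizes 109, 62 bp.

Two products: 109 bp, 62 bp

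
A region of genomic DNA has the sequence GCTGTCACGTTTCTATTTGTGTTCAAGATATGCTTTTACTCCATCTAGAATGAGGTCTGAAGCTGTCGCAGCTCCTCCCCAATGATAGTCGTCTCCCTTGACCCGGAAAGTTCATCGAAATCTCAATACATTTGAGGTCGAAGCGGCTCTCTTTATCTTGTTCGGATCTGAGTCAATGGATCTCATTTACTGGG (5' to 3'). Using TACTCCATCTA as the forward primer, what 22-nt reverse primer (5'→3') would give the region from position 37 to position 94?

The product's 3' end on the top strand is position 94.
The reverse primer anneals to the top strand over positions 73–94, i.e. to TCCTCCCCAATGATAGTCGTCT.
Its sequence written 5'→3' is the reverse complement: AGACGACTATCATTGGGGAGGA.

5'-AGACGACTATCATTGGGGAGGA-3'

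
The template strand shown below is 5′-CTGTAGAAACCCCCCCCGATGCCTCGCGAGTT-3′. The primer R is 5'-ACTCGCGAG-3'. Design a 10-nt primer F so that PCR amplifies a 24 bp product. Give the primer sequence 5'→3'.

5'-AACCCCCCCC-3'

The reverse primer's reverse complement CTCGCGAGT matches the template at positions 23–31, so the product ends at position 31.
A 24 bp product then starts at position 31 − 24 + 1 = 8.
The forward primer is identical to the top strand there: AACCCCCCCC.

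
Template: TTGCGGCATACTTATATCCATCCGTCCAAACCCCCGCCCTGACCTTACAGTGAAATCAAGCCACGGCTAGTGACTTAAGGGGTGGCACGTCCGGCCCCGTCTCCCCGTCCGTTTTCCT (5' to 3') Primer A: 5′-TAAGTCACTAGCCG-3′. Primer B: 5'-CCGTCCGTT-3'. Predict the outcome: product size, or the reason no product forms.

No product — the primers' 3' ends point away from each other.

Primer A (TAAGTCACTAGCCG) has reverse complement CGGCTAGTGACTTA, which matches the top strand at positions 64–77; primer A anneals to the top strand there with its 3' end pointing upstream toward position 64.
Primer B (CCGTCCGTT) matches the top strand directly at positions 105–113; it anneals to the bottom strand with its 3' end pointing downstream toward position 113.
The 3' ends diverge (primer A extends toward position 1, primer B toward position 118), so the primers never converge on a shared product.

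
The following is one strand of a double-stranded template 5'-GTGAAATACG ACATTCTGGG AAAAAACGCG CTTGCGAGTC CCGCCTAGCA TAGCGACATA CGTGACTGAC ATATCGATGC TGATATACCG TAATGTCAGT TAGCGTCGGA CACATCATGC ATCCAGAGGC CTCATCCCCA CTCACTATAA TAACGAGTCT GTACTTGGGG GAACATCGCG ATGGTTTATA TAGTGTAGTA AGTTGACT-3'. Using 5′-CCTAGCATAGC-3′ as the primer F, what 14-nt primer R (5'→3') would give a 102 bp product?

The forward primer binds at positions 44–54, so a 102 bp product ends at position 44 + 102 − 1 = 145.
The reverse primer anneals to the top strand over positions 132–145, i.e. to TCATCCCCACTCAC.
Its sequence written 5'→3' is the reverse complement: GTGAGTGGGGATGA.

5'-GTGAGTGGGGATGA-3'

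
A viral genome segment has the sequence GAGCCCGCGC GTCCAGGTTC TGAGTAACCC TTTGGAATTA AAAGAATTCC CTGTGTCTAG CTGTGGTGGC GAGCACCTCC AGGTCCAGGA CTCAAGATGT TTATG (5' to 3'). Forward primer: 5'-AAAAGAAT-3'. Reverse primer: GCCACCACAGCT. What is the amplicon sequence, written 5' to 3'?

Forward primer AAAAGAAT is found on the top strand at positions 40–47.
The reverse primer's reverse complement is AGCTGTGGTGGC, which matches the template at positions 59–70.
The product is the template from position 40 through 70 (31 bp).

5'-AAAAGAATTCCCTGTGTCTAGCTGTGGTGGC-3'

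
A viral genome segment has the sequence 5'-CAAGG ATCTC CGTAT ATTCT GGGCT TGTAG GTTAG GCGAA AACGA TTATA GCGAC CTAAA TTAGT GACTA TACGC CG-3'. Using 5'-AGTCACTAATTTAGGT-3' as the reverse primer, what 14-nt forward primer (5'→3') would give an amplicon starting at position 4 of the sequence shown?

The reverse primer's reverse complement ACCTAAATTAGTGACT matches the template at positions 54–69; the product starts at position 4.
The forward primer is identical to the top strand over positions 4–17: GGATCTCCGTATAT.

5'-GGATCTCCGTATAT-3'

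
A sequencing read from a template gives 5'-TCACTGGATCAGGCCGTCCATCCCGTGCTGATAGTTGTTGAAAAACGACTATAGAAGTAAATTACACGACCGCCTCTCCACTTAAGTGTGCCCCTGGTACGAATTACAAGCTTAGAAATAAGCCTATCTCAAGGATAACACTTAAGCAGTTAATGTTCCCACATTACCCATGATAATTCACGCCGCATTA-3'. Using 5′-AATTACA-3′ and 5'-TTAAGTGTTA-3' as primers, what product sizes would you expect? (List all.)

86 bp, 44 bp

The forward primer AATTACA matches the top strand at positions 60–66, 102–108.
The reverse primer's reverse complement is TAACACTTAA, matching at positions 136–145.
Each forward site pairs with the reverse site to give a product ending at position 145: sizes 86, 44 bp.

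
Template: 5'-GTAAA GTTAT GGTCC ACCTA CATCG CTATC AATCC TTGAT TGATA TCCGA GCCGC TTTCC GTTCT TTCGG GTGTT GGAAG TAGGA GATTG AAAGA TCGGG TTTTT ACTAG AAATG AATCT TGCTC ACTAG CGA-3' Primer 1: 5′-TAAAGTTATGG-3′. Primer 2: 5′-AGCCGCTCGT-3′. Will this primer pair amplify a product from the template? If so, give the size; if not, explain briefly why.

No product — primer 2 has no binding site in the template.

Primer 2 (AGCCGCTCGT) does not match the top strand, and its reverse complement ACGAGCGGCT does not match either.
With no annealing site for primer 2, no amplification occurs.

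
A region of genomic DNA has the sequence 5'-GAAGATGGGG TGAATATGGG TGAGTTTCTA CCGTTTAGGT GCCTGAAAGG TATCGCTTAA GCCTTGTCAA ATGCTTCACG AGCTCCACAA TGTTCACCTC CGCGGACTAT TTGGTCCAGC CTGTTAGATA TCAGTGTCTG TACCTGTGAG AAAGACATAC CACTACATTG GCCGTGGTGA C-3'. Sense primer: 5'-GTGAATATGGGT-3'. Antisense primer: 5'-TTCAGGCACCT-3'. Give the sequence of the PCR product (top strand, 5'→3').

Forward primer GTGAATATGGGT is found on the top strand at positions 10–21.
Taking the reverse complement of TTCAGGCACCT gives AGGTGCCTGAA, found at positions 37–47 on the template; the primer anneals here to the top strand with its 3' end pointing upstream.
The product is the template from position 10 through 47 (38 bp).

5'-GTGAATATGGGTGAGTTTCTACCGTTTAGGTGCCTGAA-3'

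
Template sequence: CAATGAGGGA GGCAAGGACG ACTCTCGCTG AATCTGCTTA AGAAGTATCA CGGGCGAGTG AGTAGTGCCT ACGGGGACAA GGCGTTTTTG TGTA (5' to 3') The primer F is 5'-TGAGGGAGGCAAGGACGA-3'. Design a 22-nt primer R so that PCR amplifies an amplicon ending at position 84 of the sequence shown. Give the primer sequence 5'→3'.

5'-CGCCTTGTCCCCGTAGGCACTA-3'

The forward primer binds at positions 4–21; the product's 3' end on the top strand is position 84.
The reverse primer anneals to the top strand over positions 63–84, i.e. to TAGTGCCTACGGGGACAAGGCG.
Its sequence written 5'→3' is the reverse complement: CGCCTTGTCCCCGTAGGCACTA.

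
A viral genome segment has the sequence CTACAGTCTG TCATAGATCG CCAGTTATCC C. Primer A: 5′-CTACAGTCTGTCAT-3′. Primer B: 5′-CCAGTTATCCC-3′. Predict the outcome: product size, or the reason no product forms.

No product — both primers anneal to the same strand and extend in the same direction.

Primer A (CTACAGTCTGTCAT) matches the top strand at positions 1–14 (3' end points downstream).
Primer B (CCAGTTATCCC) also matches the top strand directly, at positions 21–31 — its reverse complement GGGATAACTGG is not present.
Both primers anneal to the bottom strand with 3' ends pointing the same way, so neither can prime synthesis back toward the other.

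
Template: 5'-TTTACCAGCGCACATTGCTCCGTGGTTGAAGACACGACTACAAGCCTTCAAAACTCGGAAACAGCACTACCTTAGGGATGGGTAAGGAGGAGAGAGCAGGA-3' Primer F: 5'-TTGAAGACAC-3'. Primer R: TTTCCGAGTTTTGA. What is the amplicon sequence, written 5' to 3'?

Forward primer TTGAAGACAC is found on the top strand at positions 26–35.
Taking the reverse complement of TTTCCGAGTTTTGA gives TCAAAACTCGGAAA, found at positions 48–61 on the template; the primer anneals here to the top strand with its 3' end pointing upstream.
The product is the template from position 26 through 61 (36 bp).

5'-TTGAAGACACGACTACAAGCCTTCAAAACTCGGAAA-3'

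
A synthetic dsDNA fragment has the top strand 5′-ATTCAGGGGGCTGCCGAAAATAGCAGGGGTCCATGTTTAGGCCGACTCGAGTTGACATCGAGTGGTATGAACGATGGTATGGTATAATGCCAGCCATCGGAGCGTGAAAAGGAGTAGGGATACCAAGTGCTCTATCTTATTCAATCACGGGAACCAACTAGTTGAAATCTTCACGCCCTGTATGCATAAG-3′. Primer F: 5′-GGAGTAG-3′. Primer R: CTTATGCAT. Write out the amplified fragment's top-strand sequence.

Forward primer GGAGTAG is found on the top strand at positions 111–117.
Reverse complement of the reverse primer: ATGCATAAG. This occurs on the top strand at positions 182–190.
The product is the template from position 111 through 190 (80 bp).

5'-GGAGTAGGGATACCAAGTGCTCTATCTTATTCAATCACGGGAACCAACTAGTTGAAATCTTCACGCCCTGTATGCATAAG-3'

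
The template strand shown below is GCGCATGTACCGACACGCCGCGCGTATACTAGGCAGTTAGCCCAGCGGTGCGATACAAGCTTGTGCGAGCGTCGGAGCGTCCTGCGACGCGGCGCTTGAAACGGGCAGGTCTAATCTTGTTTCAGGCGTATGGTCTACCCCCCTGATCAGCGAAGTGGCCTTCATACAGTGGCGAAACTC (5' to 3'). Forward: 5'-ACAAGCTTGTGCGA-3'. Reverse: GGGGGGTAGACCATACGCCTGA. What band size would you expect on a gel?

89 bp

The forward primer matches the template at positions 55–68.
The reverse primer's reverse complement is TCAGGCGTATGGTCTACCCCCC, which matches the template at positions 122–143.
The product runs from position 55 to position 143, so its length is 143 − 55 + 1 = 89 bp.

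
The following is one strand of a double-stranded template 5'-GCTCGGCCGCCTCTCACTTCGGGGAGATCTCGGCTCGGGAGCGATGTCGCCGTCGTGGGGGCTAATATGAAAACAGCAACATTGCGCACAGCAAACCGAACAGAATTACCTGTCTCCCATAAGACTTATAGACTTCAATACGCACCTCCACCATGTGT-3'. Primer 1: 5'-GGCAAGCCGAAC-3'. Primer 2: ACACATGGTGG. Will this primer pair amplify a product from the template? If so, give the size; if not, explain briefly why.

Primer 1 (GGCAAGCCGAAC) does not match the top strand, and its reverse complement GTTCGGCTTGCC does not match either.
With no annealing site for primer 1, no amplification occurs.

No product — primer 1 has no binding site in the template.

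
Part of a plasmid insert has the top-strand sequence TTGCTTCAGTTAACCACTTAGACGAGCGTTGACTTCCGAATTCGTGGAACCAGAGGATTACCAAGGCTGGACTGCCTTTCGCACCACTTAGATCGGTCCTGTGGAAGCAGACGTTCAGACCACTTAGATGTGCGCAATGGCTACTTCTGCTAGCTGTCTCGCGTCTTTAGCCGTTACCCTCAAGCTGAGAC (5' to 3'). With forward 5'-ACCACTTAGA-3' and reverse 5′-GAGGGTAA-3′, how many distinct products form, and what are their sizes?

The forward primer ACCACTTAGA matches the top strand at positions 13–22, 83–92, 119–128.
The reverse primer's reverse complement is TTACCCTC, matching at positions 174–181.
Each forward site pairs with the reverse site to give a product ending at position 181: sizes 169, 99, 63 bp.

Three products: 169 bp, 99 bp, 63 bp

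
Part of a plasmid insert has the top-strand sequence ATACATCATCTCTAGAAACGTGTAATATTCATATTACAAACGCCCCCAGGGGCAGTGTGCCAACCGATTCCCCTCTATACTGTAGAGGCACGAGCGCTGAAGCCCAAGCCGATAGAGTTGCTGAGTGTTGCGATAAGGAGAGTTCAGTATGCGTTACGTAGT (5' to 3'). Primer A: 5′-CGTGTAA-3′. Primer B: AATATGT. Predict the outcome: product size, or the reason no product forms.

Primer B (AATATGT) does not match the top strand, and its reverse complement ACATATT does not match either.
With no annealing site for primer B, no amplification occurs.

No product — primer B has no binding site in the template.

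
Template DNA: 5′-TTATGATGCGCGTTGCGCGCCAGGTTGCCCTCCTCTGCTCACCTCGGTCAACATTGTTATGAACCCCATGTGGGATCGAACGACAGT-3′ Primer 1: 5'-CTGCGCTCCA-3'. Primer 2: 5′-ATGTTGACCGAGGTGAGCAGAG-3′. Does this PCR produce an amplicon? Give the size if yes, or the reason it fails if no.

No product — primer 1 has no binding site in the template.

Primer 1 (CTGCGCTCCA) does not match the top strand, and its reverse complement TGGAGCGCAG does not match either.
With no annealing site for primer 1, no amplification occurs.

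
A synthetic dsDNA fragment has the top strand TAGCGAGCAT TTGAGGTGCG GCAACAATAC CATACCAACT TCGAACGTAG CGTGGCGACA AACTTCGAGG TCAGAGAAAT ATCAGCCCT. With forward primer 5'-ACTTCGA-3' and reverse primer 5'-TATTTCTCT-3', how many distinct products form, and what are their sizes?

The forward primer ACTTCGA matches the top strand at positions 38–44, 62–68.
The reverse primer's reverse complement is AGAGAAATA, matching at positions 73–81.
Each forward site pairs with the reverse site to give a product ending at position 81: sizes 44, 20 bp.

Two products: 44 bp, 20 bp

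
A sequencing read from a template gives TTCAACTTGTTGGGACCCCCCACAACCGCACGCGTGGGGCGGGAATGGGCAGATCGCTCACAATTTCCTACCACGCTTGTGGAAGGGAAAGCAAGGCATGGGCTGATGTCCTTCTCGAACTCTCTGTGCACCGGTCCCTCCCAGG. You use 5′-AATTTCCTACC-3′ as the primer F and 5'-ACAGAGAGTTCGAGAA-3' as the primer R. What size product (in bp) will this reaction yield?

The forward primer matches the template at positions 62–72.
Reverse complement of the reverse primer: TTCTCGAACTCTCTGT. This occurs on the top strand at positions 112–127.
Amplicon spans positions 62–127: 66 bp.

66 bp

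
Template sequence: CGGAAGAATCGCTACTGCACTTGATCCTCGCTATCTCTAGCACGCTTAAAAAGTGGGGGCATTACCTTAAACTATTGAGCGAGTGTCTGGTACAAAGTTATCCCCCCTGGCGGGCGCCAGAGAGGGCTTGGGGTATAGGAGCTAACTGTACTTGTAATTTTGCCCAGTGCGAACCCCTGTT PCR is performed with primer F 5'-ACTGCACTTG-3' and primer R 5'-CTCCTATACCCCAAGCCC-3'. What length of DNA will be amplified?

Scanning the template, ACTGCACTTG occurs at positions 14–23; this primer anneals to the bottom strand there with its 3' end pointing downstream.
The reverse primer's reverse complement is GGGCTTGGGGTATAGGAG, which matches the template at positions 124–141.
Product length = (reverse-primer end) − (forward-primer start) + 1 = 141 − 14 + 1 = 128 bp.

128 bp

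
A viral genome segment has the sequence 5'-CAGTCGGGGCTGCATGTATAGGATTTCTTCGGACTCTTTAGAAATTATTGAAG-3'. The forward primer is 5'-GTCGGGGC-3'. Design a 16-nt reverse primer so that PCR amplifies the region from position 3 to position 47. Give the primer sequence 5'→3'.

The product's 3' end on the top strand is position 47.
The reverse primer anneals to the top strand over positions 32–47, i.e. to GACTCTTTAGAAATTA.
Its sequence written 5'→3' is the reverse complement: TAATTTCTAAAGAGTC.

5'-TAATTTCTAAAGAGTC-3'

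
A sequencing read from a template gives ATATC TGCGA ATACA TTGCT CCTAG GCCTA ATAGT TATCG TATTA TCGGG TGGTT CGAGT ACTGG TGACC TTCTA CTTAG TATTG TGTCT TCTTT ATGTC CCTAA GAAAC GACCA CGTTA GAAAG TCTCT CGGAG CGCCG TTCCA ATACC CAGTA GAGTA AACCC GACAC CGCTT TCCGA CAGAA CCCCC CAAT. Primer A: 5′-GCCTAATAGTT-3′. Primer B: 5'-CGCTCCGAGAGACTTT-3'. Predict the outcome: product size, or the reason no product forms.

Primer A (GCCTAATAGTT) matches the top strand at positions 26–36; it acts as a forward primer.
Primer B's reverse complement is AAAGTCTCTCGGAGCG, matching the top strand at positions 122–137; it acts as a reverse primer.
The 3' ends face each other across positions 26–137, giving a 112 bp product.

Yes — a 112 bp product.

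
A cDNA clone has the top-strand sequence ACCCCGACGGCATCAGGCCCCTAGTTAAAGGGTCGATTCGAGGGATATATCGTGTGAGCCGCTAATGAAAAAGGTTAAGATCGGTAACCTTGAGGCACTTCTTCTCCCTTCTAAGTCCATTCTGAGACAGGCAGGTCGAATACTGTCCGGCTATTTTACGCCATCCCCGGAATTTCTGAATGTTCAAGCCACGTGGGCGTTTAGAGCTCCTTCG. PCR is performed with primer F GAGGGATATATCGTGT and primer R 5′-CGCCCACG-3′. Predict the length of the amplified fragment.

Scanning the template, GAGGGATATATCGTGT occurs at positions 40–55; this primer anneals to the bottom strand there with its 3' end pointing downstream.
Taking the reverse complement of CGCCCACG gives CGTGGGCG, found at positions 192–199 on the template; the primer anneals here to the top strand with its 3' end pointing upstream.
Product length = (reverse-primer end) − (forward-primer start) + 1 = 199 − 40 + 1 = 160 bp.

160 bp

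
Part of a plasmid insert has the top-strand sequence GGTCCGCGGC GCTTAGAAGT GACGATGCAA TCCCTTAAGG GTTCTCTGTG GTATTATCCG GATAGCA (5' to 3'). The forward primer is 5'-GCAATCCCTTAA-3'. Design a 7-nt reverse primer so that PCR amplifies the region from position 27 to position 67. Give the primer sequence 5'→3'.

5'-TGCTATC-3'

The product's 3' end on the top strand is position 67.
The reverse primer anneals to the top strand over positions 61–67, i.e. to GATAGCA.
Its sequence written 5'→3' is the reverse complement: TGCTATC.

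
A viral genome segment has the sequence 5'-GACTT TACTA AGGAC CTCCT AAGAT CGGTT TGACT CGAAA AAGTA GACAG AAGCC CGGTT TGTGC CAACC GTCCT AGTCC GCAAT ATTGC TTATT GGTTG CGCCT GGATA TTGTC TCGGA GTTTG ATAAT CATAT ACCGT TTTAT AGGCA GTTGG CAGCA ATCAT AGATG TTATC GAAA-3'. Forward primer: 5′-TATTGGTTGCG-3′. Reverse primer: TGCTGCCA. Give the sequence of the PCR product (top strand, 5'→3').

5'-TATTGGTTGCGCCTGGATATTGTCTCGGAGTTTGATAATCATATACCGTTTTATAGGCAGTTGGCAGCA-3'

The forward primer matches the template at positions 92–102.
Reverse complement of the reverse primer: TGGCAGCA. This occurs on the top strand at positions 153–160.
The product is the template from position 92 through 160 (69 bp).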